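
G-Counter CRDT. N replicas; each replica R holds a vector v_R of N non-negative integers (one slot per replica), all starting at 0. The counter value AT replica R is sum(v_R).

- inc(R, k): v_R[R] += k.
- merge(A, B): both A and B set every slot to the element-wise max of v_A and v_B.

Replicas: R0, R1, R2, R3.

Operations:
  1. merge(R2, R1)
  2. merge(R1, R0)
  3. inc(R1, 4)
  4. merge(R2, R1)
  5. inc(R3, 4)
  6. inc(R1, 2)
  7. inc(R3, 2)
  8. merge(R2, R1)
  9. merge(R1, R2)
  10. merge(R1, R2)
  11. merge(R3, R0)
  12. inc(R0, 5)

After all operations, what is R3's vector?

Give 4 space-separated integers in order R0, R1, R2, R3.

Op 1: merge R2<->R1 -> R2=(0,0,0,0) R1=(0,0,0,0)
Op 2: merge R1<->R0 -> R1=(0,0,0,0) R0=(0,0,0,0)
Op 3: inc R1 by 4 -> R1=(0,4,0,0) value=4
Op 4: merge R2<->R1 -> R2=(0,4,0,0) R1=(0,4,0,0)
Op 5: inc R3 by 4 -> R3=(0,0,0,4) value=4
Op 6: inc R1 by 2 -> R1=(0,6,0,0) value=6
Op 7: inc R3 by 2 -> R3=(0,0,0,6) value=6
Op 8: merge R2<->R1 -> R2=(0,6,0,0) R1=(0,6,0,0)
Op 9: merge R1<->R2 -> R1=(0,6,0,0) R2=(0,6,0,0)
Op 10: merge R1<->R2 -> R1=(0,6,0,0) R2=(0,6,0,0)
Op 11: merge R3<->R0 -> R3=(0,0,0,6) R0=(0,0,0,6)
Op 12: inc R0 by 5 -> R0=(5,0,0,6) value=11

Answer: 0 0 0 6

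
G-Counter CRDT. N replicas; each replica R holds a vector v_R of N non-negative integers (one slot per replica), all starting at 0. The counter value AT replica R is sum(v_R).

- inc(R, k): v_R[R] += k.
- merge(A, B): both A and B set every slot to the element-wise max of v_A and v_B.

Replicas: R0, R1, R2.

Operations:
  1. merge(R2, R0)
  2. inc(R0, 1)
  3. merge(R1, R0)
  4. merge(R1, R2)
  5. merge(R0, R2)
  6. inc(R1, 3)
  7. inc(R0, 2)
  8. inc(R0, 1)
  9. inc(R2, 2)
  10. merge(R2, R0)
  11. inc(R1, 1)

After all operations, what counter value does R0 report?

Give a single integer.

Answer: 6

Derivation:
Op 1: merge R2<->R0 -> R2=(0,0,0) R0=(0,0,0)
Op 2: inc R0 by 1 -> R0=(1,0,0) value=1
Op 3: merge R1<->R0 -> R1=(1,0,0) R0=(1,0,0)
Op 4: merge R1<->R2 -> R1=(1,0,0) R2=(1,0,0)
Op 5: merge R0<->R2 -> R0=(1,0,0) R2=(1,0,0)
Op 6: inc R1 by 3 -> R1=(1,3,0) value=4
Op 7: inc R0 by 2 -> R0=(3,0,0) value=3
Op 8: inc R0 by 1 -> R0=(4,0,0) value=4
Op 9: inc R2 by 2 -> R2=(1,0,2) value=3
Op 10: merge R2<->R0 -> R2=(4,0,2) R0=(4,0,2)
Op 11: inc R1 by 1 -> R1=(1,4,0) value=5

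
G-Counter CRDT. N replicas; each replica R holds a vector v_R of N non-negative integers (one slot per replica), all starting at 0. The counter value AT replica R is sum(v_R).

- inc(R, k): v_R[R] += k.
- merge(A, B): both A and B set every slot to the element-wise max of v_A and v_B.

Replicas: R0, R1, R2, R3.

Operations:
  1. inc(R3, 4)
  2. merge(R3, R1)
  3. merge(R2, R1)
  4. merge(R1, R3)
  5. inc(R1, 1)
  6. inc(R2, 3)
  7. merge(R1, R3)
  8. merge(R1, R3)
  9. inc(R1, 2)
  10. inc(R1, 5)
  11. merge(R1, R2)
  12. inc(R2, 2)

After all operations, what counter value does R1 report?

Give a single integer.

Answer: 15

Derivation:
Op 1: inc R3 by 4 -> R3=(0,0,0,4) value=4
Op 2: merge R3<->R1 -> R3=(0,0,0,4) R1=(0,0,0,4)
Op 3: merge R2<->R1 -> R2=(0,0,0,4) R1=(0,0,0,4)
Op 4: merge R1<->R3 -> R1=(0,0,0,4) R3=(0,0,0,4)
Op 5: inc R1 by 1 -> R1=(0,1,0,4) value=5
Op 6: inc R2 by 3 -> R2=(0,0,3,4) value=7
Op 7: merge R1<->R3 -> R1=(0,1,0,4) R3=(0,1,0,4)
Op 8: merge R1<->R3 -> R1=(0,1,0,4) R3=(0,1,0,4)
Op 9: inc R1 by 2 -> R1=(0,3,0,4) value=7
Op 10: inc R1 by 5 -> R1=(0,8,0,4) value=12
Op 11: merge R1<->R2 -> R1=(0,8,3,4) R2=(0,8,3,4)
Op 12: inc R2 by 2 -> R2=(0,8,5,4) value=17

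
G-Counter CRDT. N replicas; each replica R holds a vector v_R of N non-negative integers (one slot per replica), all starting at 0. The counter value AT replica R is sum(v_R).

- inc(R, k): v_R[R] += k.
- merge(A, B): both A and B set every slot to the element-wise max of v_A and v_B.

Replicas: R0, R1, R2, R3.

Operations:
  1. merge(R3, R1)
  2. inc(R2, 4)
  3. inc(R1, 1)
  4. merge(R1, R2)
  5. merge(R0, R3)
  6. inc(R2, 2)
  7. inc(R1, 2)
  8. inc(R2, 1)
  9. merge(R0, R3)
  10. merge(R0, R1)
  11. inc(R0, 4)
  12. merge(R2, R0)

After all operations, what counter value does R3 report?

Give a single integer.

Answer: 0

Derivation:
Op 1: merge R3<->R1 -> R3=(0,0,0,0) R1=(0,0,0,0)
Op 2: inc R2 by 4 -> R2=(0,0,4,0) value=4
Op 3: inc R1 by 1 -> R1=(0,1,0,0) value=1
Op 4: merge R1<->R2 -> R1=(0,1,4,0) R2=(0,1,4,0)
Op 5: merge R0<->R3 -> R0=(0,0,0,0) R3=(0,0,0,0)
Op 6: inc R2 by 2 -> R2=(0,1,6,0) value=7
Op 7: inc R1 by 2 -> R1=(0,3,4,0) value=7
Op 8: inc R2 by 1 -> R2=(0,1,7,0) value=8
Op 9: merge R0<->R3 -> R0=(0,0,0,0) R3=(0,0,0,0)
Op 10: merge R0<->R1 -> R0=(0,3,4,0) R1=(0,3,4,0)
Op 11: inc R0 by 4 -> R0=(4,3,4,0) value=11
Op 12: merge R2<->R0 -> R2=(4,3,7,0) R0=(4,3,7,0)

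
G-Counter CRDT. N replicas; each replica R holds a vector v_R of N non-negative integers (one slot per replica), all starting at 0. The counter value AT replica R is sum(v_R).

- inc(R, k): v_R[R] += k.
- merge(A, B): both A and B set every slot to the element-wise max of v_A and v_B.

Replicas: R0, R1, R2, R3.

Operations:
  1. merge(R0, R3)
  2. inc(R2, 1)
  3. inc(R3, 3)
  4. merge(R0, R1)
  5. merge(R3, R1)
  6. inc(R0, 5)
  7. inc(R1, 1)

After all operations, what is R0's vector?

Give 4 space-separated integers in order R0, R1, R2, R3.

Answer: 5 0 0 0

Derivation:
Op 1: merge R0<->R3 -> R0=(0,0,0,0) R3=(0,0,0,0)
Op 2: inc R2 by 1 -> R2=(0,0,1,0) value=1
Op 3: inc R3 by 3 -> R3=(0,0,0,3) value=3
Op 4: merge R0<->R1 -> R0=(0,0,0,0) R1=(0,0,0,0)
Op 5: merge R3<->R1 -> R3=(0,0,0,3) R1=(0,0,0,3)
Op 6: inc R0 by 5 -> R0=(5,0,0,0) value=5
Op 7: inc R1 by 1 -> R1=(0,1,0,3) value=4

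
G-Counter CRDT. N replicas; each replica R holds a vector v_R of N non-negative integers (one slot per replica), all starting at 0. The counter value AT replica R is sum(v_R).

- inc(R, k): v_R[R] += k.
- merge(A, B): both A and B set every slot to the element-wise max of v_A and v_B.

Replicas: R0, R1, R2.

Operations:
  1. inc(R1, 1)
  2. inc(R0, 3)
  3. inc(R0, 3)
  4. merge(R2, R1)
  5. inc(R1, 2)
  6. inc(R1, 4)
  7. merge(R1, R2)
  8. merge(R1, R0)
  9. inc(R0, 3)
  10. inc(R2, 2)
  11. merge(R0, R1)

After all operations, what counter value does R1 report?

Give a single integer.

Answer: 16

Derivation:
Op 1: inc R1 by 1 -> R1=(0,1,0) value=1
Op 2: inc R0 by 3 -> R0=(3,0,0) value=3
Op 3: inc R0 by 3 -> R0=(6,0,0) value=6
Op 4: merge R2<->R1 -> R2=(0,1,0) R1=(0,1,0)
Op 5: inc R1 by 2 -> R1=(0,3,0) value=3
Op 6: inc R1 by 4 -> R1=(0,7,0) value=7
Op 7: merge R1<->R2 -> R1=(0,7,0) R2=(0,7,0)
Op 8: merge R1<->R0 -> R1=(6,7,0) R0=(6,7,0)
Op 9: inc R0 by 3 -> R0=(9,7,0) value=16
Op 10: inc R2 by 2 -> R2=(0,7,2) value=9
Op 11: merge R0<->R1 -> R0=(9,7,0) R1=(9,7,0)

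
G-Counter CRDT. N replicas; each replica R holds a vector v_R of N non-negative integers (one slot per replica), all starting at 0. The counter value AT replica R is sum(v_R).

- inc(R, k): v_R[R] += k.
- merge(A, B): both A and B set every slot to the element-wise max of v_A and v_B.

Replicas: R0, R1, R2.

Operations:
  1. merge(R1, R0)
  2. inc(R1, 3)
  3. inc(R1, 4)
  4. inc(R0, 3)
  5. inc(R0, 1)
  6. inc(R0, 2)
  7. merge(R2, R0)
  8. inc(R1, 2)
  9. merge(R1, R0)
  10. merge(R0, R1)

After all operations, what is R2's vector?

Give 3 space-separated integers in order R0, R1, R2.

Op 1: merge R1<->R0 -> R1=(0,0,0) R0=(0,0,0)
Op 2: inc R1 by 3 -> R1=(0,3,0) value=3
Op 3: inc R1 by 4 -> R1=(0,7,0) value=7
Op 4: inc R0 by 3 -> R0=(3,0,0) value=3
Op 5: inc R0 by 1 -> R0=(4,0,0) value=4
Op 6: inc R0 by 2 -> R0=(6,0,0) value=6
Op 7: merge R2<->R0 -> R2=(6,0,0) R0=(6,0,0)
Op 8: inc R1 by 2 -> R1=(0,9,0) value=9
Op 9: merge R1<->R0 -> R1=(6,9,0) R0=(6,9,0)
Op 10: merge R0<->R1 -> R0=(6,9,0) R1=(6,9,0)

Answer: 6 0 0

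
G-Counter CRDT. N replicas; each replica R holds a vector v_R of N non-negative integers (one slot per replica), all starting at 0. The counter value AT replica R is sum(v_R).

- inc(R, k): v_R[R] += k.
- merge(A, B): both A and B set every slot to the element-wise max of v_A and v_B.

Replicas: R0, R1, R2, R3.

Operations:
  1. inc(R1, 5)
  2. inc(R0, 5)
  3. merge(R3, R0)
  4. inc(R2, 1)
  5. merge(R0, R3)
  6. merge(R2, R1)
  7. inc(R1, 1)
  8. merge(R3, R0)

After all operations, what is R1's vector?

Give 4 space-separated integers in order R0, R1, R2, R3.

Op 1: inc R1 by 5 -> R1=(0,5,0,0) value=5
Op 2: inc R0 by 5 -> R0=(5,0,0,0) value=5
Op 3: merge R3<->R0 -> R3=(5,0,0,0) R0=(5,0,0,0)
Op 4: inc R2 by 1 -> R2=(0,0,1,0) value=1
Op 5: merge R0<->R3 -> R0=(5,0,0,0) R3=(5,0,0,0)
Op 6: merge R2<->R1 -> R2=(0,5,1,0) R1=(0,5,1,0)
Op 7: inc R1 by 1 -> R1=(0,6,1,0) value=7
Op 8: merge R3<->R0 -> R3=(5,0,0,0) R0=(5,0,0,0)

Answer: 0 6 1 0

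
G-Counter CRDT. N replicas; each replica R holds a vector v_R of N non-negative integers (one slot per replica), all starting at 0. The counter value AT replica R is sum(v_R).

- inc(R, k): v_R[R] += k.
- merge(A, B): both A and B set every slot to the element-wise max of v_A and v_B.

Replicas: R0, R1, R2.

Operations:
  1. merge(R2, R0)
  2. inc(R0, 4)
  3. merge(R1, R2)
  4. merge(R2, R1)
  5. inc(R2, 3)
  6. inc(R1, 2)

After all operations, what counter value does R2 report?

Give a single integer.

Answer: 3

Derivation:
Op 1: merge R2<->R0 -> R2=(0,0,0) R0=(0,0,0)
Op 2: inc R0 by 4 -> R0=(4,0,0) value=4
Op 3: merge R1<->R2 -> R1=(0,0,0) R2=(0,0,0)
Op 4: merge R2<->R1 -> R2=(0,0,0) R1=(0,0,0)
Op 5: inc R2 by 3 -> R2=(0,0,3) value=3
Op 6: inc R1 by 2 -> R1=(0,2,0) value=2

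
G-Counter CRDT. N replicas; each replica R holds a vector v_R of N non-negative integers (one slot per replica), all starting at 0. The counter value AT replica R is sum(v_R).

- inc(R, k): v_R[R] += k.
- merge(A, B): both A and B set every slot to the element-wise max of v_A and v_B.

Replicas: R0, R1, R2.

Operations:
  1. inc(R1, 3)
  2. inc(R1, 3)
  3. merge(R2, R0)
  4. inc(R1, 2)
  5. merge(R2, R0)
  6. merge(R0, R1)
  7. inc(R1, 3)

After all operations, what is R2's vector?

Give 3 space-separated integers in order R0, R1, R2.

Op 1: inc R1 by 3 -> R1=(0,3,0) value=3
Op 2: inc R1 by 3 -> R1=(0,6,0) value=6
Op 3: merge R2<->R0 -> R2=(0,0,0) R0=(0,0,0)
Op 4: inc R1 by 2 -> R1=(0,8,0) value=8
Op 5: merge R2<->R0 -> R2=(0,0,0) R0=(0,0,0)
Op 6: merge R0<->R1 -> R0=(0,8,0) R1=(0,8,0)
Op 7: inc R1 by 3 -> R1=(0,11,0) value=11

Answer: 0 0 0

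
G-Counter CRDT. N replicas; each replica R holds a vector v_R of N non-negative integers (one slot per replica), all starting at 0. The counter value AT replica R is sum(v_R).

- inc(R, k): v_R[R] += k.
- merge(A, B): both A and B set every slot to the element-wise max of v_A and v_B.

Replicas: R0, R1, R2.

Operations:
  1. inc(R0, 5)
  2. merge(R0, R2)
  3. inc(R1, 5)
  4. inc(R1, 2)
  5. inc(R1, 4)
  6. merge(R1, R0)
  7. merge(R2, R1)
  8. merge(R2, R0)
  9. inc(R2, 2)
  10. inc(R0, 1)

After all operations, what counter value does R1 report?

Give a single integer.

Answer: 16

Derivation:
Op 1: inc R0 by 5 -> R0=(5,0,0) value=5
Op 2: merge R0<->R2 -> R0=(5,0,0) R2=(5,0,0)
Op 3: inc R1 by 5 -> R1=(0,5,0) value=5
Op 4: inc R1 by 2 -> R1=(0,7,0) value=7
Op 5: inc R1 by 4 -> R1=(0,11,0) value=11
Op 6: merge R1<->R0 -> R1=(5,11,0) R0=(5,11,0)
Op 7: merge R2<->R1 -> R2=(5,11,0) R1=(5,11,0)
Op 8: merge R2<->R0 -> R2=(5,11,0) R0=(5,11,0)
Op 9: inc R2 by 2 -> R2=(5,11,2) value=18
Op 10: inc R0 by 1 -> R0=(6,11,0) value=17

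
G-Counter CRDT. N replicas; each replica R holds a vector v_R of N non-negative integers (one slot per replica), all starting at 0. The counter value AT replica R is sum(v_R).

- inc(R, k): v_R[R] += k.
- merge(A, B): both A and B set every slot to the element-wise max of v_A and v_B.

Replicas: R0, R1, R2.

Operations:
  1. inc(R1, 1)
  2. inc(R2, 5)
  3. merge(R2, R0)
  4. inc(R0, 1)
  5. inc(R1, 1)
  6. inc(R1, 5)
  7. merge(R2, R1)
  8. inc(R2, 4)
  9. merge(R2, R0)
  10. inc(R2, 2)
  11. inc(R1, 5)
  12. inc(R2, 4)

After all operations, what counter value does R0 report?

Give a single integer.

Answer: 17

Derivation:
Op 1: inc R1 by 1 -> R1=(0,1,0) value=1
Op 2: inc R2 by 5 -> R2=(0,0,5) value=5
Op 3: merge R2<->R0 -> R2=(0,0,5) R0=(0,0,5)
Op 4: inc R0 by 1 -> R0=(1,0,5) value=6
Op 5: inc R1 by 1 -> R1=(0,2,0) value=2
Op 6: inc R1 by 5 -> R1=(0,7,0) value=7
Op 7: merge R2<->R1 -> R2=(0,7,5) R1=(0,7,5)
Op 8: inc R2 by 4 -> R2=(0,7,9) value=16
Op 9: merge R2<->R0 -> R2=(1,7,9) R0=(1,7,9)
Op 10: inc R2 by 2 -> R2=(1,7,11) value=19
Op 11: inc R1 by 5 -> R1=(0,12,5) value=17
Op 12: inc R2 by 4 -> R2=(1,7,15) value=23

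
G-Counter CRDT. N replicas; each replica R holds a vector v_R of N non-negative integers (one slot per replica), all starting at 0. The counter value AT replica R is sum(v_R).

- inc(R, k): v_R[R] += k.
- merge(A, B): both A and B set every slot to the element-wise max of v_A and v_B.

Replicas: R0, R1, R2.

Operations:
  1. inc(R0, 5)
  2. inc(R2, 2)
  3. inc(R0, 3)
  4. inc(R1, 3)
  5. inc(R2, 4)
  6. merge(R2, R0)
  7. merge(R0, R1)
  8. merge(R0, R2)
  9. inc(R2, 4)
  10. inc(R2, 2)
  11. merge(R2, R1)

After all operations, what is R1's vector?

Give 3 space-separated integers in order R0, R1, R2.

Answer: 8 3 12

Derivation:
Op 1: inc R0 by 5 -> R0=(5,0,0) value=5
Op 2: inc R2 by 2 -> R2=(0,0,2) value=2
Op 3: inc R0 by 3 -> R0=(8,0,0) value=8
Op 4: inc R1 by 3 -> R1=(0,3,0) value=3
Op 5: inc R2 by 4 -> R2=(0,0,6) value=6
Op 6: merge R2<->R0 -> R2=(8,0,6) R0=(8,0,6)
Op 7: merge R0<->R1 -> R0=(8,3,6) R1=(8,3,6)
Op 8: merge R0<->R2 -> R0=(8,3,6) R2=(8,3,6)
Op 9: inc R2 by 4 -> R2=(8,3,10) value=21
Op 10: inc R2 by 2 -> R2=(8,3,12) value=23
Op 11: merge R2<->R1 -> R2=(8,3,12) R1=(8,3,12)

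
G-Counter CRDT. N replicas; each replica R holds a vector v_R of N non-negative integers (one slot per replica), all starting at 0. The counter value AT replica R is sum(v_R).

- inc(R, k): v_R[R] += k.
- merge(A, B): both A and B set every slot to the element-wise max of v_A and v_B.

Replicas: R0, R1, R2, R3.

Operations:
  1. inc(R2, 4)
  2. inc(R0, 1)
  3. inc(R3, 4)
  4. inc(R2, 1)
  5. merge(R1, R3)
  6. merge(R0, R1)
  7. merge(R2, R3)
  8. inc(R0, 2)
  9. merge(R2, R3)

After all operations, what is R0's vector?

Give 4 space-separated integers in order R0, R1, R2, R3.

Answer: 3 0 0 4

Derivation:
Op 1: inc R2 by 4 -> R2=(0,0,4,0) value=4
Op 2: inc R0 by 1 -> R0=(1,0,0,0) value=1
Op 3: inc R3 by 4 -> R3=(0,0,0,4) value=4
Op 4: inc R2 by 1 -> R2=(0,0,5,0) value=5
Op 5: merge R1<->R3 -> R1=(0,0,0,4) R3=(0,0,0,4)
Op 6: merge R0<->R1 -> R0=(1,0,0,4) R1=(1,0,0,4)
Op 7: merge R2<->R3 -> R2=(0,0,5,4) R3=(0,0,5,4)
Op 8: inc R0 by 2 -> R0=(3,0,0,4) value=7
Op 9: merge R2<->R3 -> R2=(0,0,5,4) R3=(0,0,5,4)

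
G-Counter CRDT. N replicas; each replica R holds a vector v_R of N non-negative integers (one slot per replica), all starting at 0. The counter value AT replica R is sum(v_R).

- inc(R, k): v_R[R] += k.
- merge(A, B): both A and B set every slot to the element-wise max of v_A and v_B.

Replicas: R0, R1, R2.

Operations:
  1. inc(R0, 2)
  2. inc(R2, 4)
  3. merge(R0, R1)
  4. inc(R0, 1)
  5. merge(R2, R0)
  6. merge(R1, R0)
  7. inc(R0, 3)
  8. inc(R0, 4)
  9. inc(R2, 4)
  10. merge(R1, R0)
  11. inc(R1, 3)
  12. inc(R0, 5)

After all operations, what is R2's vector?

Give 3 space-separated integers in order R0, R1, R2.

Answer: 3 0 8

Derivation:
Op 1: inc R0 by 2 -> R0=(2,0,0) value=2
Op 2: inc R2 by 4 -> R2=(0,0,4) value=4
Op 3: merge R0<->R1 -> R0=(2,0,0) R1=(2,0,0)
Op 4: inc R0 by 1 -> R0=(3,0,0) value=3
Op 5: merge R2<->R0 -> R2=(3,0,4) R0=(3,0,4)
Op 6: merge R1<->R0 -> R1=(3,0,4) R0=(3,0,4)
Op 7: inc R0 by 3 -> R0=(6,0,4) value=10
Op 8: inc R0 by 4 -> R0=(10,0,4) value=14
Op 9: inc R2 by 4 -> R2=(3,0,8) value=11
Op 10: merge R1<->R0 -> R1=(10,0,4) R0=(10,0,4)
Op 11: inc R1 by 3 -> R1=(10,3,4) value=17
Op 12: inc R0 by 5 -> R0=(15,0,4) value=19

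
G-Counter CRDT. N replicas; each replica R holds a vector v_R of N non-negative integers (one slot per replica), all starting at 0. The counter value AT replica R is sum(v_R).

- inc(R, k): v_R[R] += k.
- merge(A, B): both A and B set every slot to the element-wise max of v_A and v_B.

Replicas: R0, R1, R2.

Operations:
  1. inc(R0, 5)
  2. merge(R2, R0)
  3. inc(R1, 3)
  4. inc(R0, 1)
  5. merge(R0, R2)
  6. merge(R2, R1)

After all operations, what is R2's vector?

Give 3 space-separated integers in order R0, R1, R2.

Answer: 6 3 0

Derivation:
Op 1: inc R0 by 5 -> R0=(5,0,0) value=5
Op 2: merge R2<->R0 -> R2=(5,0,0) R0=(5,0,0)
Op 3: inc R1 by 3 -> R1=(0,3,0) value=3
Op 4: inc R0 by 1 -> R0=(6,0,0) value=6
Op 5: merge R0<->R2 -> R0=(6,0,0) R2=(6,0,0)
Op 6: merge R2<->R1 -> R2=(6,3,0) R1=(6,3,0)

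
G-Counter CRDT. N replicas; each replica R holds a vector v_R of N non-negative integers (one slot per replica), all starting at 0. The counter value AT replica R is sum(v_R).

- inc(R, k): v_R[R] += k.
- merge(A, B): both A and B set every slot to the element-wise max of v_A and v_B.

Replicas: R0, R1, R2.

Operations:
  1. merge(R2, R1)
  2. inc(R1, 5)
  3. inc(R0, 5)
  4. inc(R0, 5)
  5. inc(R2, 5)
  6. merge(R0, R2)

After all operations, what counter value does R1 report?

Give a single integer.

Answer: 5

Derivation:
Op 1: merge R2<->R1 -> R2=(0,0,0) R1=(0,0,0)
Op 2: inc R1 by 5 -> R1=(0,5,0) value=5
Op 3: inc R0 by 5 -> R0=(5,0,0) value=5
Op 4: inc R0 by 5 -> R0=(10,0,0) value=10
Op 5: inc R2 by 5 -> R2=(0,0,5) value=5
Op 6: merge R0<->R2 -> R0=(10,0,5) R2=(10,0,5)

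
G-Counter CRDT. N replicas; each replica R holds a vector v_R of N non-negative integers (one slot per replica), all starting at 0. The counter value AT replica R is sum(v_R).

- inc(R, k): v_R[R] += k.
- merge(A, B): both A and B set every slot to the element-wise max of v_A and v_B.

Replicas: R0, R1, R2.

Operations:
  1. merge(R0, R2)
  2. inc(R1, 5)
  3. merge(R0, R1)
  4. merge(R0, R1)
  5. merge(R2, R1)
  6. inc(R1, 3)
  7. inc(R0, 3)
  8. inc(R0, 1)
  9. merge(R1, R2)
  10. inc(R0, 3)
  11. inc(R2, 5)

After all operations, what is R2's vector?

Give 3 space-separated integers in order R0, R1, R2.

Answer: 0 8 5

Derivation:
Op 1: merge R0<->R2 -> R0=(0,0,0) R2=(0,0,0)
Op 2: inc R1 by 5 -> R1=(0,5,0) value=5
Op 3: merge R0<->R1 -> R0=(0,5,0) R1=(0,5,0)
Op 4: merge R0<->R1 -> R0=(0,5,0) R1=(0,5,0)
Op 5: merge R2<->R1 -> R2=(0,5,0) R1=(0,5,0)
Op 6: inc R1 by 3 -> R1=(0,8,0) value=8
Op 7: inc R0 by 3 -> R0=(3,5,0) value=8
Op 8: inc R0 by 1 -> R0=(4,5,0) value=9
Op 9: merge R1<->R2 -> R1=(0,8,0) R2=(0,8,0)
Op 10: inc R0 by 3 -> R0=(7,5,0) value=12
Op 11: inc R2 by 5 -> R2=(0,8,5) value=13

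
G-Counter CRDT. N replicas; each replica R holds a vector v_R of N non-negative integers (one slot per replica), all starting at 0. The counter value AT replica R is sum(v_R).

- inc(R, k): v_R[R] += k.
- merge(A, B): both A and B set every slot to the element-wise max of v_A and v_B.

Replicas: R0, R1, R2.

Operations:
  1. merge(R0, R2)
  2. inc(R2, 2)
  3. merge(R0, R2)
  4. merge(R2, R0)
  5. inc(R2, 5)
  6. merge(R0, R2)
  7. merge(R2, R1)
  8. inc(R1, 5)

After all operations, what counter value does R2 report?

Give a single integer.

Op 1: merge R0<->R2 -> R0=(0,0,0) R2=(0,0,0)
Op 2: inc R2 by 2 -> R2=(0,0,2) value=2
Op 3: merge R0<->R2 -> R0=(0,0,2) R2=(0,0,2)
Op 4: merge R2<->R0 -> R2=(0,0,2) R0=(0,0,2)
Op 5: inc R2 by 5 -> R2=(0,0,7) value=7
Op 6: merge R0<->R2 -> R0=(0,0,7) R2=(0,0,7)
Op 7: merge R2<->R1 -> R2=(0,0,7) R1=(0,0,7)
Op 8: inc R1 by 5 -> R1=(0,5,7) value=12

Answer: 7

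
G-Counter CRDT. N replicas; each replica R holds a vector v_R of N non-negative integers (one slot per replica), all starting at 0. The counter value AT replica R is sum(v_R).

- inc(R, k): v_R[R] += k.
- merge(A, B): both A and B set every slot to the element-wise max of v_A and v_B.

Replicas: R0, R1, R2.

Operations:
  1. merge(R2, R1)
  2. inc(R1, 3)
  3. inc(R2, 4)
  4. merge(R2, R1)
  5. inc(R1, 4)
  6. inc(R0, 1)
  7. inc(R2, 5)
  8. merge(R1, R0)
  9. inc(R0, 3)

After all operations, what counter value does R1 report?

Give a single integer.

Op 1: merge R2<->R1 -> R2=(0,0,0) R1=(0,0,0)
Op 2: inc R1 by 3 -> R1=(0,3,0) value=3
Op 3: inc R2 by 4 -> R2=(0,0,4) value=4
Op 4: merge R2<->R1 -> R2=(0,3,4) R1=(0,3,4)
Op 5: inc R1 by 4 -> R1=(0,7,4) value=11
Op 6: inc R0 by 1 -> R0=(1,0,0) value=1
Op 7: inc R2 by 5 -> R2=(0,3,9) value=12
Op 8: merge R1<->R0 -> R1=(1,7,4) R0=(1,7,4)
Op 9: inc R0 by 3 -> R0=(4,7,4) value=15

Answer: 12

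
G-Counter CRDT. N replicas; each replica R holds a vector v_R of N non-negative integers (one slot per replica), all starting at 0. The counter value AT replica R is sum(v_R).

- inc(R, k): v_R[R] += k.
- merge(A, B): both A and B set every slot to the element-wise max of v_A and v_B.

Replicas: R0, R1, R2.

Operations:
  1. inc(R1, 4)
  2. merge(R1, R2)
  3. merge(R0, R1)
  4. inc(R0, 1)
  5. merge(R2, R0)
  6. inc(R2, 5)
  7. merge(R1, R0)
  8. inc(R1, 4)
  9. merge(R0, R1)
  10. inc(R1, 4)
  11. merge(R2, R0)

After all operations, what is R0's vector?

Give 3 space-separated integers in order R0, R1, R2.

Answer: 1 8 5

Derivation:
Op 1: inc R1 by 4 -> R1=(0,4,0) value=4
Op 2: merge R1<->R2 -> R1=(0,4,0) R2=(0,4,0)
Op 3: merge R0<->R1 -> R0=(0,4,0) R1=(0,4,0)
Op 4: inc R0 by 1 -> R0=(1,4,0) value=5
Op 5: merge R2<->R0 -> R2=(1,4,0) R0=(1,4,0)
Op 6: inc R2 by 5 -> R2=(1,4,5) value=10
Op 7: merge R1<->R0 -> R1=(1,4,0) R0=(1,4,0)
Op 8: inc R1 by 4 -> R1=(1,8,0) value=9
Op 9: merge R0<->R1 -> R0=(1,8,0) R1=(1,8,0)
Op 10: inc R1 by 4 -> R1=(1,12,0) value=13
Op 11: merge R2<->R0 -> R2=(1,8,5) R0=(1,8,5)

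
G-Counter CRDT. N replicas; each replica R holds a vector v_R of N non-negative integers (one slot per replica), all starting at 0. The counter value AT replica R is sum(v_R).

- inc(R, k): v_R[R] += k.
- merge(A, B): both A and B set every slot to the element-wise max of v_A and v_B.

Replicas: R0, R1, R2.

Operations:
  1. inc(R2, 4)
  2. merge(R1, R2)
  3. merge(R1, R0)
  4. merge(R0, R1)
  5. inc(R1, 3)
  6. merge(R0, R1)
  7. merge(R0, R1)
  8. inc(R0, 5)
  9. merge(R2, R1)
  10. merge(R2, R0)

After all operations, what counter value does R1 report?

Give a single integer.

Answer: 7

Derivation:
Op 1: inc R2 by 4 -> R2=(0,0,4) value=4
Op 2: merge R1<->R2 -> R1=(0,0,4) R2=(0,0,4)
Op 3: merge R1<->R0 -> R1=(0,0,4) R0=(0,0,4)
Op 4: merge R0<->R1 -> R0=(0,0,4) R1=(0,0,4)
Op 5: inc R1 by 3 -> R1=(0,3,4) value=7
Op 6: merge R0<->R1 -> R0=(0,3,4) R1=(0,3,4)
Op 7: merge R0<->R1 -> R0=(0,3,4) R1=(0,3,4)
Op 8: inc R0 by 5 -> R0=(5,3,4) value=12
Op 9: merge R2<->R1 -> R2=(0,3,4) R1=(0,3,4)
Op 10: merge R2<->R0 -> R2=(5,3,4) R0=(5,3,4)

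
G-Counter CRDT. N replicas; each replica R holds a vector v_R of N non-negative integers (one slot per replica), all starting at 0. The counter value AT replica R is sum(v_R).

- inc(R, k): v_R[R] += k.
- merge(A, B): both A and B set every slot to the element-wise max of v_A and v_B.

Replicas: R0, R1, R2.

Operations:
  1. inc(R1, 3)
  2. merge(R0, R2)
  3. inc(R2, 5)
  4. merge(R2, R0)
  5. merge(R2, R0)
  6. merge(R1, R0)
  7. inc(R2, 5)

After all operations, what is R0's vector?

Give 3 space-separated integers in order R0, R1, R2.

Op 1: inc R1 by 3 -> R1=(0,3,0) value=3
Op 2: merge R0<->R2 -> R0=(0,0,0) R2=(0,0,0)
Op 3: inc R2 by 5 -> R2=(0,0,5) value=5
Op 4: merge R2<->R0 -> R2=(0,0,5) R0=(0,0,5)
Op 5: merge R2<->R0 -> R2=(0,0,5) R0=(0,0,5)
Op 6: merge R1<->R0 -> R1=(0,3,5) R0=(0,3,5)
Op 7: inc R2 by 5 -> R2=(0,0,10) value=10

Answer: 0 3 5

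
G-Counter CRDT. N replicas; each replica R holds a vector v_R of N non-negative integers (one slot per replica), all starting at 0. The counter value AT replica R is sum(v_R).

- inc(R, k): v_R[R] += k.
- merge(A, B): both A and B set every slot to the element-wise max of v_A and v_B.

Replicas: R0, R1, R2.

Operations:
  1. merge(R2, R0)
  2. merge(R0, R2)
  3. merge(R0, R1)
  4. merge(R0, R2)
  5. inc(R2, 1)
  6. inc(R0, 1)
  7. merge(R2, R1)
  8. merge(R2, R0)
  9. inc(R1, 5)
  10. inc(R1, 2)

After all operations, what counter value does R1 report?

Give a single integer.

Answer: 8

Derivation:
Op 1: merge R2<->R0 -> R2=(0,0,0) R0=(0,0,0)
Op 2: merge R0<->R2 -> R0=(0,0,0) R2=(0,0,0)
Op 3: merge R0<->R1 -> R0=(0,0,0) R1=(0,0,0)
Op 4: merge R0<->R2 -> R0=(0,0,0) R2=(0,0,0)
Op 5: inc R2 by 1 -> R2=(0,0,1) value=1
Op 6: inc R0 by 1 -> R0=(1,0,0) value=1
Op 7: merge R2<->R1 -> R2=(0,0,1) R1=(0,0,1)
Op 8: merge R2<->R0 -> R2=(1,0,1) R0=(1,0,1)
Op 9: inc R1 by 5 -> R1=(0,5,1) value=6
Op 10: inc R1 by 2 -> R1=(0,7,1) value=8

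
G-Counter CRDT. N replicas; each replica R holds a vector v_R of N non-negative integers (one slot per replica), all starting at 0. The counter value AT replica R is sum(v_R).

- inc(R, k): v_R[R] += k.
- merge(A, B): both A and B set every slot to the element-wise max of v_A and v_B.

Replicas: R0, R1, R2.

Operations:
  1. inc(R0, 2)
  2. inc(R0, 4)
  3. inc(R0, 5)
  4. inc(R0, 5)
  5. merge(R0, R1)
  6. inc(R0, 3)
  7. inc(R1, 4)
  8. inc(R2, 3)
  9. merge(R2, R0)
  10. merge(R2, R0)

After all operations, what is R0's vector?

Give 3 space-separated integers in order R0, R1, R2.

Op 1: inc R0 by 2 -> R0=(2,0,0) value=2
Op 2: inc R0 by 4 -> R0=(6,0,0) value=6
Op 3: inc R0 by 5 -> R0=(11,0,0) value=11
Op 4: inc R0 by 5 -> R0=(16,0,0) value=16
Op 5: merge R0<->R1 -> R0=(16,0,0) R1=(16,0,0)
Op 6: inc R0 by 3 -> R0=(19,0,0) value=19
Op 7: inc R1 by 4 -> R1=(16,4,0) value=20
Op 8: inc R2 by 3 -> R2=(0,0,3) value=3
Op 9: merge R2<->R0 -> R2=(19,0,3) R0=(19,0,3)
Op 10: merge R2<->R0 -> R2=(19,0,3) R0=(19,0,3)

Answer: 19 0 3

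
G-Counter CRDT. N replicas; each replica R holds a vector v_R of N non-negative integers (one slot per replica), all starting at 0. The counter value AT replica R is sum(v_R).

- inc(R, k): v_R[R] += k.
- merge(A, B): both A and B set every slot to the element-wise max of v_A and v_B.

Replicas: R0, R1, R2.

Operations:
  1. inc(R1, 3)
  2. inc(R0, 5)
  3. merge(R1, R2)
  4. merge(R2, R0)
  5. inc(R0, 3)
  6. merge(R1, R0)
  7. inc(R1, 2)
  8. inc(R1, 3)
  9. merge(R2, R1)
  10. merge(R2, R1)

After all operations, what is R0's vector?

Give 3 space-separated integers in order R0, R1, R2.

Answer: 8 3 0

Derivation:
Op 1: inc R1 by 3 -> R1=(0,3,0) value=3
Op 2: inc R0 by 5 -> R0=(5,0,0) value=5
Op 3: merge R1<->R2 -> R1=(0,3,0) R2=(0,3,0)
Op 4: merge R2<->R0 -> R2=(5,3,0) R0=(5,3,0)
Op 5: inc R0 by 3 -> R0=(8,3,0) value=11
Op 6: merge R1<->R0 -> R1=(8,3,0) R0=(8,3,0)
Op 7: inc R1 by 2 -> R1=(8,5,0) value=13
Op 8: inc R1 by 3 -> R1=(8,8,0) value=16
Op 9: merge R2<->R1 -> R2=(8,8,0) R1=(8,8,0)
Op 10: merge R2<->R1 -> R2=(8,8,0) R1=(8,8,0)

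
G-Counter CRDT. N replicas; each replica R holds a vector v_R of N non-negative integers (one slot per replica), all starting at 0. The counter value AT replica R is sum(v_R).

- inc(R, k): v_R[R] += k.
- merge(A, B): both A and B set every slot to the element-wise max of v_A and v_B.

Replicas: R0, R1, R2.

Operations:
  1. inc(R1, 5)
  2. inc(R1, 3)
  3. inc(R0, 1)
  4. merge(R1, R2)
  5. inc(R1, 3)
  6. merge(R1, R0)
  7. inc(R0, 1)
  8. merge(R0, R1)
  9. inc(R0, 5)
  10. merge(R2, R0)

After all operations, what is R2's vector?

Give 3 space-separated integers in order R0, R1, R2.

Op 1: inc R1 by 5 -> R1=(0,5,0) value=5
Op 2: inc R1 by 3 -> R1=(0,8,0) value=8
Op 3: inc R0 by 1 -> R0=(1,0,0) value=1
Op 4: merge R1<->R2 -> R1=(0,8,0) R2=(0,8,0)
Op 5: inc R1 by 3 -> R1=(0,11,0) value=11
Op 6: merge R1<->R0 -> R1=(1,11,0) R0=(1,11,0)
Op 7: inc R0 by 1 -> R0=(2,11,0) value=13
Op 8: merge R0<->R1 -> R0=(2,11,0) R1=(2,11,0)
Op 9: inc R0 by 5 -> R0=(7,11,0) value=18
Op 10: merge R2<->R0 -> R2=(7,11,0) R0=(7,11,0)

Answer: 7 11 0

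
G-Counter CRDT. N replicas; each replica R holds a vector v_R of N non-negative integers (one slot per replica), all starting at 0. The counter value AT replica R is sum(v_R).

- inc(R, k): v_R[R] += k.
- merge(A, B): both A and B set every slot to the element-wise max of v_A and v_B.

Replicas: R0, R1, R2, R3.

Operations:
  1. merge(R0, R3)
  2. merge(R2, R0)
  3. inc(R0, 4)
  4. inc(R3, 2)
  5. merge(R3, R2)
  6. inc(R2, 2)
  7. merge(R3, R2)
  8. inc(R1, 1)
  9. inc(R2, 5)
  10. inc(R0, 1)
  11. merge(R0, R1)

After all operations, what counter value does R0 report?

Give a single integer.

Answer: 6

Derivation:
Op 1: merge R0<->R3 -> R0=(0,0,0,0) R3=(0,0,0,0)
Op 2: merge R2<->R0 -> R2=(0,0,0,0) R0=(0,0,0,0)
Op 3: inc R0 by 4 -> R0=(4,0,0,0) value=4
Op 4: inc R3 by 2 -> R3=(0,0,0,2) value=2
Op 5: merge R3<->R2 -> R3=(0,0,0,2) R2=(0,0,0,2)
Op 6: inc R2 by 2 -> R2=(0,0,2,2) value=4
Op 7: merge R3<->R2 -> R3=(0,0,2,2) R2=(0,0,2,2)
Op 8: inc R1 by 1 -> R1=(0,1,0,0) value=1
Op 9: inc R2 by 5 -> R2=(0,0,7,2) value=9
Op 10: inc R0 by 1 -> R0=(5,0,0,0) value=5
Op 11: merge R0<->R1 -> R0=(5,1,0,0) R1=(5,1,0,0)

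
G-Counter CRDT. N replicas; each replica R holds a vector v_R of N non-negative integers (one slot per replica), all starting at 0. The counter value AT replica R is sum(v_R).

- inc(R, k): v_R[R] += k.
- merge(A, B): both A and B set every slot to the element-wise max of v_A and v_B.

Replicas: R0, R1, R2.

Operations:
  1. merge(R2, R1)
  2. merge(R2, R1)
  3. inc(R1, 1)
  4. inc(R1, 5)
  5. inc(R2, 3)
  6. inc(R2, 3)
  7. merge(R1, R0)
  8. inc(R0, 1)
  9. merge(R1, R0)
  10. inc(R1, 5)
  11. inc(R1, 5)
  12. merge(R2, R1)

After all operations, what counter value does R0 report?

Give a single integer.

Op 1: merge R2<->R1 -> R2=(0,0,0) R1=(0,0,0)
Op 2: merge R2<->R1 -> R2=(0,0,0) R1=(0,0,0)
Op 3: inc R1 by 1 -> R1=(0,1,0) value=1
Op 4: inc R1 by 5 -> R1=(0,6,0) value=6
Op 5: inc R2 by 3 -> R2=(0,0,3) value=3
Op 6: inc R2 by 3 -> R2=(0,0,6) value=6
Op 7: merge R1<->R0 -> R1=(0,6,0) R0=(0,6,0)
Op 8: inc R0 by 1 -> R0=(1,6,0) value=7
Op 9: merge R1<->R0 -> R1=(1,6,0) R0=(1,6,0)
Op 10: inc R1 by 5 -> R1=(1,11,0) value=12
Op 11: inc R1 by 5 -> R1=(1,16,0) value=17
Op 12: merge R2<->R1 -> R2=(1,16,6) R1=(1,16,6)

Answer: 7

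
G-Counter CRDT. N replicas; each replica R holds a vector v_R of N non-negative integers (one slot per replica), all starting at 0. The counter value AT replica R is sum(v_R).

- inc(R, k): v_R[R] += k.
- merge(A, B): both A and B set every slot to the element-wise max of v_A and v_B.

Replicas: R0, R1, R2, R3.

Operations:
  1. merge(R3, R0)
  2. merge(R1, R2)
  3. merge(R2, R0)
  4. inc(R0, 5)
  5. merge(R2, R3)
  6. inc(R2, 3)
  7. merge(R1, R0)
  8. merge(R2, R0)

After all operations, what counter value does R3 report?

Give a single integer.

Answer: 0

Derivation:
Op 1: merge R3<->R0 -> R3=(0,0,0,0) R0=(0,0,0,0)
Op 2: merge R1<->R2 -> R1=(0,0,0,0) R2=(0,0,0,0)
Op 3: merge R2<->R0 -> R2=(0,0,0,0) R0=(0,0,0,0)
Op 4: inc R0 by 5 -> R0=(5,0,0,0) value=5
Op 5: merge R2<->R3 -> R2=(0,0,0,0) R3=(0,0,0,0)
Op 6: inc R2 by 3 -> R2=(0,0,3,0) value=3
Op 7: merge R1<->R0 -> R1=(5,0,0,0) R0=(5,0,0,0)
Op 8: merge R2<->R0 -> R2=(5,0,3,0) R0=(5,0,3,0)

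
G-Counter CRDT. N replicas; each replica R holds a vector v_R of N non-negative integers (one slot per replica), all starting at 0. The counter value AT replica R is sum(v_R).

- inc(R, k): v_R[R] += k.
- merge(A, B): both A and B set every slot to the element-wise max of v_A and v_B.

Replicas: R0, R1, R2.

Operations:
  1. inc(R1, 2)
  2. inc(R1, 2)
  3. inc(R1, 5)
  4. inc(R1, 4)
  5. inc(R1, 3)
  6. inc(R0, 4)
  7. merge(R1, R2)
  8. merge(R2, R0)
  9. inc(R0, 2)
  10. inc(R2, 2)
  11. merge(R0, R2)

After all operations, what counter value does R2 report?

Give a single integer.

Op 1: inc R1 by 2 -> R1=(0,2,0) value=2
Op 2: inc R1 by 2 -> R1=(0,4,0) value=4
Op 3: inc R1 by 5 -> R1=(0,9,0) value=9
Op 4: inc R1 by 4 -> R1=(0,13,0) value=13
Op 5: inc R1 by 3 -> R1=(0,16,0) value=16
Op 6: inc R0 by 4 -> R0=(4,0,0) value=4
Op 7: merge R1<->R2 -> R1=(0,16,0) R2=(0,16,0)
Op 8: merge R2<->R0 -> R2=(4,16,0) R0=(4,16,0)
Op 9: inc R0 by 2 -> R0=(6,16,0) value=22
Op 10: inc R2 by 2 -> R2=(4,16,2) value=22
Op 11: merge R0<->R2 -> R0=(6,16,2) R2=(6,16,2)

Answer: 24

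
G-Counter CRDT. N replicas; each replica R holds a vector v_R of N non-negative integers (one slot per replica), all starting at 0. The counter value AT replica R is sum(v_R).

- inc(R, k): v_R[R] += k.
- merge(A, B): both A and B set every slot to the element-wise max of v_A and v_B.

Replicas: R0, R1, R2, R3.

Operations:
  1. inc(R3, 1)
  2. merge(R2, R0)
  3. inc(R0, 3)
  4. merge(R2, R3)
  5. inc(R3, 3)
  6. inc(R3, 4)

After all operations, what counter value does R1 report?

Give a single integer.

Op 1: inc R3 by 1 -> R3=(0,0,0,1) value=1
Op 2: merge R2<->R0 -> R2=(0,0,0,0) R0=(0,0,0,0)
Op 3: inc R0 by 3 -> R0=(3,0,0,0) value=3
Op 4: merge R2<->R3 -> R2=(0,0,0,1) R3=(0,0,0,1)
Op 5: inc R3 by 3 -> R3=(0,0,0,4) value=4
Op 6: inc R3 by 4 -> R3=(0,0,0,8) value=8

Answer: 0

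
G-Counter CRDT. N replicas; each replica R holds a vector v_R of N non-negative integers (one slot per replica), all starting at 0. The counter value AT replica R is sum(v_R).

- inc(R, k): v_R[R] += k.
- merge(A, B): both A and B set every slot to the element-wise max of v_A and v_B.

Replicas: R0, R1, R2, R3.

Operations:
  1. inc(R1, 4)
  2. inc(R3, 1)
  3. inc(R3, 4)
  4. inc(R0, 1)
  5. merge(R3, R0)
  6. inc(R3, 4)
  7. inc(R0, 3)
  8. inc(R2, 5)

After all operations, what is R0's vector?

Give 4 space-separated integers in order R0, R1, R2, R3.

Answer: 4 0 0 5

Derivation:
Op 1: inc R1 by 4 -> R1=(0,4,0,0) value=4
Op 2: inc R3 by 1 -> R3=(0,0,0,1) value=1
Op 3: inc R3 by 4 -> R3=(0,0,0,5) value=5
Op 4: inc R0 by 1 -> R0=(1,0,0,0) value=1
Op 5: merge R3<->R0 -> R3=(1,0,0,5) R0=(1,0,0,5)
Op 6: inc R3 by 4 -> R3=(1,0,0,9) value=10
Op 7: inc R0 by 3 -> R0=(4,0,0,5) value=9
Op 8: inc R2 by 5 -> R2=(0,0,5,0) value=5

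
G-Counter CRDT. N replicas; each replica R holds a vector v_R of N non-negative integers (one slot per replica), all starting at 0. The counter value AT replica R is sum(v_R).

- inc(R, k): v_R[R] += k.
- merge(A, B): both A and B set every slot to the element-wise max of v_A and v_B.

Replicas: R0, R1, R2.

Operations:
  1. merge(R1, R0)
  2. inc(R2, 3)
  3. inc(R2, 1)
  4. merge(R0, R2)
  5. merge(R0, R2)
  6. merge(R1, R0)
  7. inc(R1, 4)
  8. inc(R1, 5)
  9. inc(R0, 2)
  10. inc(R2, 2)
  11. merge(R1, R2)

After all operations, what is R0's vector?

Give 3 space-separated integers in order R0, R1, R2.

Answer: 2 0 4

Derivation:
Op 1: merge R1<->R0 -> R1=(0,0,0) R0=(0,0,0)
Op 2: inc R2 by 3 -> R2=(0,0,3) value=3
Op 3: inc R2 by 1 -> R2=(0,0,4) value=4
Op 4: merge R0<->R2 -> R0=(0,0,4) R2=(0,0,4)
Op 5: merge R0<->R2 -> R0=(0,0,4) R2=(0,0,4)
Op 6: merge R1<->R0 -> R1=(0,0,4) R0=(0,0,4)
Op 7: inc R1 by 4 -> R1=(0,4,4) value=8
Op 8: inc R1 by 5 -> R1=(0,9,4) value=13
Op 9: inc R0 by 2 -> R0=(2,0,4) value=6
Op 10: inc R2 by 2 -> R2=(0,0,6) value=6
Op 11: merge R1<->R2 -> R1=(0,9,6) R2=(0,9,6)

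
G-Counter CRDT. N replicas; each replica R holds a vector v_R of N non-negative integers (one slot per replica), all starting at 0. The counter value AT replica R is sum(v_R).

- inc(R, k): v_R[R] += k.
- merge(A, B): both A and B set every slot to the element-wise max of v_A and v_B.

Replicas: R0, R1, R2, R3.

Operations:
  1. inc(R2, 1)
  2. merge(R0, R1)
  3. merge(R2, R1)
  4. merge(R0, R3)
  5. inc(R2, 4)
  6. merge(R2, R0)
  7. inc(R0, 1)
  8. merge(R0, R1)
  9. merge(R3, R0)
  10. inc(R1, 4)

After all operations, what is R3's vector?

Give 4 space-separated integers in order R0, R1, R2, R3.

Answer: 1 0 5 0

Derivation:
Op 1: inc R2 by 1 -> R2=(0,0,1,0) value=1
Op 2: merge R0<->R1 -> R0=(0,0,0,0) R1=(0,0,0,0)
Op 3: merge R2<->R1 -> R2=(0,0,1,0) R1=(0,0,1,0)
Op 4: merge R0<->R3 -> R0=(0,0,0,0) R3=(0,0,0,0)
Op 5: inc R2 by 4 -> R2=(0,0,5,0) value=5
Op 6: merge R2<->R0 -> R2=(0,0,5,0) R0=(0,0,5,0)
Op 7: inc R0 by 1 -> R0=(1,0,5,0) value=6
Op 8: merge R0<->R1 -> R0=(1,0,5,0) R1=(1,0,5,0)
Op 9: merge R3<->R0 -> R3=(1,0,5,0) R0=(1,0,5,0)
Op 10: inc R1 by 4 -> R1=(1,4,5,0) value=10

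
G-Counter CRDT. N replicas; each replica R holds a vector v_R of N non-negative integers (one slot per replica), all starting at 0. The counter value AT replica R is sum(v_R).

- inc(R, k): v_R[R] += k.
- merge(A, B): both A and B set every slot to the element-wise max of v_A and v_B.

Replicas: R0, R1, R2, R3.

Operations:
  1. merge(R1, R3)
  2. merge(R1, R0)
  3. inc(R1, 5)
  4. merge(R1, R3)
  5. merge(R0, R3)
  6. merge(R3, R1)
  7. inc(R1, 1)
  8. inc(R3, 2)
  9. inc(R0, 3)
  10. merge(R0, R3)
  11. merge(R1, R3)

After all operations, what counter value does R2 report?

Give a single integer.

Op 1: merge R1<->R3 -> R1=(0,0,0,0) R3=(0,0,0,0)
Op 2: merge R1<->R0 -> R1=(0,0,0,0) R0=(0,0,0,0)
Op 3: inc R1 by 5 -> R1=(0,5,0,0) value=5
Op 4: merge R1<->R3 -> R1=(0,5,0,0) R3=(0,5,0,0)
Op 5: merge R0<->R3 -> R0=(0,5,0,0) R3=(0,5,0,0)
Op 6: merge R3<->R1 -> R3=(0,5,0,0) R1=(0,5,0,0)
Op 7: inc R1 by 1 -> R1=(0,6,0,0) value=6
Op 8: inc R3 by 2 -> R3=(0,5,0,2) value=7
Op 9: inc R0 by 3 -> R0=(3,5,0,0) value=8
Op 10: merge R0<->R3 -> R0=(3,5,0,2) R3=(3,5,0,2)
Op 11: merge R1<->R3 -> R1=(3,6,0,2) R3=(3,6,0,2)

Answer: 0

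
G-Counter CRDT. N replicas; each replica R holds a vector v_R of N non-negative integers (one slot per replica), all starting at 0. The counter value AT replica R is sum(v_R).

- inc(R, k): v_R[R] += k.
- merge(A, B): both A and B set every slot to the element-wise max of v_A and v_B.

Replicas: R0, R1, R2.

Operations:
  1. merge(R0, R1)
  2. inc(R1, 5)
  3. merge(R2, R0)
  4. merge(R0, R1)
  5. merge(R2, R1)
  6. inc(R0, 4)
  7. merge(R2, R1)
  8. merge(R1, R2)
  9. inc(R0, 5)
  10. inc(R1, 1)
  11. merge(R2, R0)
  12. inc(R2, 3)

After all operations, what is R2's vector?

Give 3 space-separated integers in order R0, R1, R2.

Answer: 9 5 3

Derivation:
Op 1: merge R0<->R1 -> R0=(0,0,0) R1=(0,0,0)
Op 2: inc R1 by 5 -> R1=(0,5,0) value=5
Op 3: merge R2<->R0 -> R2=(0,0,0) R0=(0,0,0)
Op 4: merge R0<->R1 -> R0=(0,5,0) R1=(0,5,0)
Op 5: merge R2<->R1 -> R2=(0,5,0) R1=(0,5,0)
Op 6: inc R0 by 4 -> R0=(4,5,0) value=9
Op 7: merge R2<->R1 -> R2=(0,5,0) R1=(0,5,0)
Op 8: merge R1<->R2 -> R1=(0,5,0) R2=(0,5,0)
Op 9: inc R0 by 5 -> R0=(9,5,0) value=14
Op 10: inc R1 by 1 -> R1=(0,6,0) value=6
Op 11: merge R2<->R0 -> R2=(9,5,0) R0=(9,5,0)
Op 12: inc R2 by 3 -> R2=(9,5,3) value=17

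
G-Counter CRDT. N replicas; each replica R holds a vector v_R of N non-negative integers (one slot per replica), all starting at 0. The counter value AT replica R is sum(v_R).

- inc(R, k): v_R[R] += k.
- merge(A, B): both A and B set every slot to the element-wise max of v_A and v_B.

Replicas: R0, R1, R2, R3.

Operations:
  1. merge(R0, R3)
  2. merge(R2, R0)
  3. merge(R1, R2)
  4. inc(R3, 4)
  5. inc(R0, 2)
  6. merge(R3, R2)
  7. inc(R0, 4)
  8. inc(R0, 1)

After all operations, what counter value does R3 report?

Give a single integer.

Answer: 4

Derivation:
Op 1: merge R0<->R3 -> R0=(0,0,0,0) R3=(0,0,0,0)
Op 2: merge R2<->R0 -> R2=(0,0,0,0) R0=(0,0,0,0)
Op 3: merge R1<->R2 -> R1=(0,0,0,0) R2=(0,0,0,0)
Op 4: inc R3 by 4 -> R3=(0,0,0,4) value=4
Op 5: inc R0 by 2 -> R0=(2,0,0,0) value=2
Op 6: merge R3<->R2 -> R3=(0,0,0,4) R2=(0,0,0,4)
Op 7: inc R0 by 4 -> R0=(6,0,0,0) value=6
Op 8: inc R0 by 1 -> R0=(7,0,0,0) value=7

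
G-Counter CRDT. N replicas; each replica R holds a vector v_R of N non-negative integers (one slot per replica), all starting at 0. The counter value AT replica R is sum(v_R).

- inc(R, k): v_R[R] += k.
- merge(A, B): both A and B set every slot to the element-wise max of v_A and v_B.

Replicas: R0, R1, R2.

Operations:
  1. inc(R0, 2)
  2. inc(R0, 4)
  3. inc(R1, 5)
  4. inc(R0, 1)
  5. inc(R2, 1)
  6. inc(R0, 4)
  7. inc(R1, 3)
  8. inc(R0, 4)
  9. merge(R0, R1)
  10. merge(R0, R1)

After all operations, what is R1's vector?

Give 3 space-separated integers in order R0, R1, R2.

Op 1: inc R0 by 2 -> R0=(2,0,0) value=2
Op 2: inc R0 by 4 -> R0=(6,0,0) value=6
Op 3: inc R1 by 5 -> R1=(0,5,0) value=5
Op 4: inc R0 by 1 -> R0=(7,0,0) value=7
Op 5: inc R2 by 1 -> R2=(0,0,1) value=1
Op 6: inc R0 by 4 -> R0=(11,0,0) value=11
Op 7: inc R1 by 3 -> R1=(0,8,0) value=8
Op 8: inc R0 by 4 -> R0=(15,0,0) value=15
Op 9: merge R0<->R1 -> R0=(15,8,0) R1=(15,8,0)
Op 10: merge R0<->R1 -> R0=(15,8,0) R1=(15,8,0)

Answer: 15 8 0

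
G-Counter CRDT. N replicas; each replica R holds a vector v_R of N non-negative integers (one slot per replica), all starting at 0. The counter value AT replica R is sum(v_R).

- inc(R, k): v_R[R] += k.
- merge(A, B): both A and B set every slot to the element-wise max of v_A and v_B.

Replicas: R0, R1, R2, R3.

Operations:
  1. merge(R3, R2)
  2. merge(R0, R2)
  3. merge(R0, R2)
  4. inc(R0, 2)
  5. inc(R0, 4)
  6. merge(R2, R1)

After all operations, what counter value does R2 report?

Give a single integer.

Op 1: merge R3<->R2 -> R3=(0,0,0,0) R2=(0,0,0,0)
Op 2: merge R0<->R2 -> R0=(0,0,0,0) R2=(0,0,0,0)
Op 3: merge R0<->R2 -> R0=(0,0,0,0) R2=(0,0,0,0)
Op 4: inc R0 by 2 -> R0=(2,0,0,0) value=2
Op 5: inc R0 by 4 -> R0=(6,0,0,0) value=6
Op 6: merge R2<->R1 -> R2=(0,0,0,0) R1=(0,0,0,0)

Answer: 0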